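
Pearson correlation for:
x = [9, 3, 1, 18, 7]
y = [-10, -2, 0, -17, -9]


n=5, Σx=38, Σy=-38, Σxy=-465, Σx²=464, Σy²=474
r = (5×(-465) - 38×(-38))/√((5×464 - 38²)(5×474 - (-38)²))
= -881/√(876×926) = -881/√811176 ≈ -881/900.6531 ≈ -0.9782

r ≈ -0.9782


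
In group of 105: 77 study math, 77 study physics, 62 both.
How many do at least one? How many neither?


|A∪B| = 77+77-62 = 92
Neither = 105-92 = 13

At least one: 92; Neither: 13


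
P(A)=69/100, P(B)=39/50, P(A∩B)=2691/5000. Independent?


P(A)×P(B) = 2691/5000
P(A∩B) = 2691/5000
Equal ✓ → Independent

Yes, independent


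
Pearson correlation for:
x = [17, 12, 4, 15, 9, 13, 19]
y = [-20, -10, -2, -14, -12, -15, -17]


n=7, Σx=89, Σy=-90, Σxy=-1304, Σx²=1285, Σy²=1358
r = (7×(-1304) - 89×(-90))/√((7×1285 - 89²)(7×1358 - (-90)²))
= -1118/√(1074×1406) = -1118/√1510044 ≈ -1118/1228.8385 ≈ -0.9098

r ≈ -0.9098


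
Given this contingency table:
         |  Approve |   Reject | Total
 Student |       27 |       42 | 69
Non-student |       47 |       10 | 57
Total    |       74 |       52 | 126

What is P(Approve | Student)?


P(Approve | Student) = 27/(27+42) = 27/69 = 9/23

P(Approve|Student) = 9/23 ≈ 39.13%


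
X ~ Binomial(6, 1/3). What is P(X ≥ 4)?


P(X ≥ 4) = Σ P(X=i) for i=4..6
P(X=4) = 20/243
P(X=5) = 4/243
P(X=6) = 1/729
Sum = 73/729

P(X ≥ 4) = 73/729 ≈ 10.01%


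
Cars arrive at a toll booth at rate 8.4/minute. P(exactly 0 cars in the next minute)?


Poisson(λ=8.4): P(X=0) = e^(-λ)×λ^k/k!
= e^(-8.4) × 8.4^0 / 0!
≈ 0.0002248673242 × 1 / 1 ≈ 0.000225

P(X=0) ≈ 0.000225 ≈ 0.02%


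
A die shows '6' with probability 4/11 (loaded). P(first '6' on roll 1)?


Geometric: P(X=1) = (1-p)^(k-1)×p = (7/11)^0×4/11 = 4/11

P(X=1) = 4/11 ≈ 36.36%


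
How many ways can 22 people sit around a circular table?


Circular arrangements of 22 distinct objects: fix one position to break rotational symmetry.
(n-1)! = 21! = 51090942171709440000

51090942171709440000


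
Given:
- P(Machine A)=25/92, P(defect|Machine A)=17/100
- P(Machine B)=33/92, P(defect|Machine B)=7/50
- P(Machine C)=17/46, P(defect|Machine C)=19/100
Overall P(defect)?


P(B) = Σ P(B|Aᵢ)×P(Aᵢ)
  17/100×25/92 = 17/368
  7/50×33/92 = 231/4600
  19/100×17/46 = 323/4600
Sum = 1533/9200

P(defect) = 1533/9200 ≈ 16.66%


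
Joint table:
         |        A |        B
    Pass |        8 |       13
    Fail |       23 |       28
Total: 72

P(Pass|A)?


P(Pass|A) = 8/(8+23) = 8/31

P = 8/31 ≈ 25.81%


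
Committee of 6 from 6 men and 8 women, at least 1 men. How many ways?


Count by #men:
  1M,5W: C(6,1)×C(8,5)=336
  2M,4W: C(6,2)×C(8,4)=1050
  3M,3W: C(6,3)×C(8,3)=1120
  4M,2W: C(6,4)×C(8,2)=420
  5M,1W: C(6,5)×C(8,1)=48
  6M,0W: C(6,6)×C(8,0)=1
Total = 2975

2975


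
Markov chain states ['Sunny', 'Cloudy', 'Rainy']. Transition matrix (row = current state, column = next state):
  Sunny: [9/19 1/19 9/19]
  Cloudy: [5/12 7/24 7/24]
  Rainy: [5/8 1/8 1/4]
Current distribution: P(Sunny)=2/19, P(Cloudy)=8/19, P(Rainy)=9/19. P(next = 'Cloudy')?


P(next=Cloudy) = Σᵢ P(now=i)×P(i→Cloudy)
= 2/19×1/19 + 8/19×7/24 + 9/19×1/8
= 2/361 + 7/57 + 9/152 = 1625/8664

P = 1625/8664 ≈ 0.1876


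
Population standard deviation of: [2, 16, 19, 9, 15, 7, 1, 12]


Mean = 81/8
  (2-81/8)²=4225/64
  (16-81/8)²=2209/64
  (19-81/8)²=5041/64
  (9-81/8)²=81/64
  (15-81/8)²=1521/64
  (7-81/8)²=625/64
  (1-81/8)²=5329/64
  (12-81/8)²=225/64
Σ(x-μ)² = 2407/8
σ² = (2407/8)/8 = 2407/64

σ = √(2407/64) ≈ 6.1326


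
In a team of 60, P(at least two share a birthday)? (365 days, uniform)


P(all different) = Π(365-i)/365 for i=0..59
= 0.005877
P(match) = 1 - 0.005877 = 0.994123

P ≈ 0.9941 ≈ 99.41%


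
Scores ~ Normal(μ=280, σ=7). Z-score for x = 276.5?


z = (x - μ)/σ = (276.5 - 280)/7 = -0.5

z = -0.5


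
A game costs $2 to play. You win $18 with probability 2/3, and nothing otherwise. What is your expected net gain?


E[gain] = (18-2)×2/3 + (-2)×1/3
= 32/3 - 2/3 = 10

Expected net gain = $10 ≈ $10.00


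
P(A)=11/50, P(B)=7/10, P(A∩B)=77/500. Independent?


P(A)×P(B) = 77/500
P(A∩B) = 77/500
Equal ✓ → Independent

Yes, independent


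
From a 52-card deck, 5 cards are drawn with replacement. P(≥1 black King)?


P(not a black King) = 50/52 = 25/26
P(none in 5 draws) = (25/26)^5 = 9765625/11881376
P(≥1 black King) = 1 - 9765625/11881376 = 2115751/11881376

P = 2115751/11881376 ≈ 17.81%


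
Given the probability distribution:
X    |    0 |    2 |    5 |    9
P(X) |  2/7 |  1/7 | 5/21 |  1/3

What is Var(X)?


E[X] = 94/21
E[X²] = 704/21
Var(X) = E[X²] - (E[X])² = 704/21 - 8836/441 = 5948/441

Var(X) = 5948/441 ≈ 13.4875


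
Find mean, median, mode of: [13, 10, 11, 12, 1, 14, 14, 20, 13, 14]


Sorted: [1, 10, 11, 12, 13, 13, 14, 14, 14, 20]
Mean = 122/10 = 61/5
Median = 13
Freq: {13: 2, 10: 1, 11: 1, 12: 1, 1: 1, 14: 3, 20: 1}
Mode: [14]

Mean=61/5, Median=13, Mode=14


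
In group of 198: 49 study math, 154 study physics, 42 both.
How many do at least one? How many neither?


|A∪B| = 49+154-42 = 161
Neither = 198-161 = 37

At least one: 161; Neither: 37


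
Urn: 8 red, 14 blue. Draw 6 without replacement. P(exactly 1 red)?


Hypergeometric: C(8,1)×C(14,5)/C(22,6)
= 8×2002/74613 = 208/969

P(X=1) = 208/969 ≈ 21.47%


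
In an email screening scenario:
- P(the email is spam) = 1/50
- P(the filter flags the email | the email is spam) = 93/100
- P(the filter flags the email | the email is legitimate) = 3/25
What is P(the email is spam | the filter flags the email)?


Using Bayes' theorem:
P(A|B) = P(B|A)·P(A) / P(B)

P(the filter flags the email) = 93/100 × 1/50 + 3/25 × 49/50
= 93/5000 + 147/1250 = 681/5000

P(the email is spam|the filter flags the email) = (93/5000) / (681/5000) = 31/227

P(the email is spam|the filter flags the email) = 31/227 ≈ 13.66%


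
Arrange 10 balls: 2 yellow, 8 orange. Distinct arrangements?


10!/(2!×8!) = 45

45


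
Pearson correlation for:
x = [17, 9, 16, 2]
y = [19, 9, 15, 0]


n=4, Σx=44, Σy=43, Σxy=644, Σx²=630, Σy²=667
r = (4×644 - 44×43)/√((4×630 - 44²)(4×667 - 43²))
= 684/√(584×819) = 684/√478296 ≈ 684/691.5895 ≈ 0.9890

r ≈ 0.9890


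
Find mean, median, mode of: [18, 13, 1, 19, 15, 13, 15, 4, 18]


Sorted: [1, 4, 13, 13, 15, 15, 18, 18, 19]
Mean = 116/9
Median = 15
Freq: {18: 2, 13: 2, 1: 1, 19: 1, 15: 2, 4: 1}
Mode: [13, 15, 18]

Mean=116/9, Median=15, Mode=[13, 15, 18]


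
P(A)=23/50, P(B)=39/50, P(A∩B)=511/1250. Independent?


P(A)×P(B) = 897/2500
P(A∩B) = 511/1250
Not equal → NOT independent

No, not independent


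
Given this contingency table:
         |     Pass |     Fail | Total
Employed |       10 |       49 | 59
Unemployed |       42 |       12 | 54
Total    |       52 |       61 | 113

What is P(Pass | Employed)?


P(Pass | Employed) = 10/(10+49) = 10/59

P(Pass|Employed) = 10/59 ≈ 16.95%


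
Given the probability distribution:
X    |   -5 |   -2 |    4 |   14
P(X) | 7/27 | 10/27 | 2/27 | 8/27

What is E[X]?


E[X] = Σ x·P(X=x)
= (-5)×(7/27) + (-2)×(10/27) + (4)×(2/27) + (14)×(8/27)
= 65/27

E[X] = 65/27


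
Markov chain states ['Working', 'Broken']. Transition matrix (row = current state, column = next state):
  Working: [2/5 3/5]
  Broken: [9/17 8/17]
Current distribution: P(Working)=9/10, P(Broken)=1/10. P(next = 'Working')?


P(next=Working) = Σᵢ P(now=i)×P(i→Working)
= 9/10×2/5 + 1/10×9/17
= 9/25 + 9/170 = 351/850

P = 351/850 ≈ 0.4129


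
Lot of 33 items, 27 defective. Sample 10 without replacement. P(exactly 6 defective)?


Hypergeometric: C(27,6)×C(6,4)/C(33,10)
= 296010×15/92561040 = 345/7192

P(X=6) = 345/7192 ≈ 4.80%


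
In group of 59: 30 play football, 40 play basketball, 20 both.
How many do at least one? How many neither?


|A∪B| = 30+40-20 = 50
Neither = 59-50 = 9

At least one: 50; Neither: 9


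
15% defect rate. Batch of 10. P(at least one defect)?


P(all good) = (17/20)^10 = 2015993900449/10240000000000
P(≥1 defect) = 8224006099551/10240000000000

P = 8224006099551/10240000000000 ≈ 80.31%


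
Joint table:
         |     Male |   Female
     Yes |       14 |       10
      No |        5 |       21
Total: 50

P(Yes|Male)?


P(Yes|Male) = 14/(14+5) = 14/19

P = 14/19 ≈ 73.68%


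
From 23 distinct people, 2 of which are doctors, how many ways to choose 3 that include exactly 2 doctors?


Choose 2 of the 2 doctors and 1 of the other 21 people:
C(2,2)×C(21,1) = 1×21 = 21

21


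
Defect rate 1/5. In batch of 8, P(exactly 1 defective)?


Binomial: P(X=1) = C(8,1)×p^1×(1-p)^7
= 8 × 1/5 × 16384/78125 = 131072/390625

P(X=1) = 131072/390625 ≈ 33.55%


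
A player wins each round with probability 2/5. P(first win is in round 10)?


Geometric: P(X=10) = (1-p)^(k-1)×p = (3/5)^9×2/5 = 39366/9765625

P(X=10) = 39366/9765625 ≈ 0.40%


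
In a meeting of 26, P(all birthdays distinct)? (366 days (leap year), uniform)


P(all different) = Π(366-i)/366 for i=0..25
= (366/366)×(365/366)×...×(341/366)
= 0.402786

P ≈ 0.4028 ≈ 40.28%


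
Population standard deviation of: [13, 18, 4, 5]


Mean = 40/4 = 10
  (13-10)²=9
  (18-10)²=64
  (4-10)²=36
  (5-10)²=25
Σ(x-μ)² = 134
σ² = 134/4 = 67/2

σ = √(67/2) ≈ 5.7879


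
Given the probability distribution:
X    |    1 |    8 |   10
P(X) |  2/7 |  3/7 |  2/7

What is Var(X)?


E[X] = 46/7
E[X²] = 394/7
Var(X) = E[X²] - (E[X])² = 394/7 - 2116/49 = 642/49

Var(X) = 642/49 ≈ 13.1020


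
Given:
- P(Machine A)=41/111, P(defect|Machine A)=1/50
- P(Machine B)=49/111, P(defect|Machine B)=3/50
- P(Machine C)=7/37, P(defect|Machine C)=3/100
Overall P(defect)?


P(B) = Σ P(B|Aᵢ)×P(Aᵢ)
  1/50×41/111 = 41/5550
  3/50×49/111 = 49/1850
  3/100×7/37 = 21/3700
Sum = 439/11100

P(defect) = 439/11100 ≈ 3.95%


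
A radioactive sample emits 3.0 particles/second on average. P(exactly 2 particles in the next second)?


Poisson(λ=3.0): P(X=2) = e^(-λ)×λ^k/k!
= e^(-3.0) × 3.0^2 / 2!
≈ 0.04978706837 × 9 / 2 ≈ 0.224042

P(X=2) ≈ 0.224042 ≈ 22.40%


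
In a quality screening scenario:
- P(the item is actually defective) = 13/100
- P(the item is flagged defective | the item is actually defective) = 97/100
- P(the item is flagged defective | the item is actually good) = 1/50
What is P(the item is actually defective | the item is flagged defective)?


Using Bayes' theorem:
P(A|B) = P(B|A)·P(A) / P(B)

P(the item is flagged defective) = 97/100 × 13/100 + 1/50 × 87/100
= 1261/10000 + 87/5000 = 287/2000

P(the item is actually defective|the item is flagged defective) = (1261/10000) / (287/2000) = 1261/1435

P(the item is actually defective|the item is flagged defective) = 1261/1435 ≈ 87.87%


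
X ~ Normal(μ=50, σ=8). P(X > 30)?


z = (30-50)/8 = -2.5
P(X > 30) = 1 - P(Z ≤ -2.5) = 1 - 0.0062 = 0.9938

P(X > 30) ≈ 0.9938


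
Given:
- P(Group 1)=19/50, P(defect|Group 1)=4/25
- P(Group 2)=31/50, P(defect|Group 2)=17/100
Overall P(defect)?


P(B) = Σ P(B|Aᵢ)×P(Aᵢ)
  4/25×19/50 = 38/625
  17/100×31/50 = 527/5000
Sum = 831/5000

P(defect) = 831/5000 ≈ 16.62%


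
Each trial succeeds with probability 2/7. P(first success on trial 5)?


Geometric: P(X=5) = (1-p)^(k-1)×p = (5/7)^4×2/7 = 1250/16807

P(X=5) = 1250/16807 ≈ 7.44%


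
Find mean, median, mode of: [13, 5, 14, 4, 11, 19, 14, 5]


Sorted: [4, 5, 5, 11, 13, 14, 14, 19]
Mean = 85/8
Median = 12
Freq: {13: 1, 5: 2, 14: 2, 4: 1, 11: 1, 19: 1}
Mode: [5, 14]

Mean=85/8, Median=12, Mode=[5, 14]


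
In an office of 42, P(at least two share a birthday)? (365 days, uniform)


P(all different) = Π(365-i)/365 for i=0..41
= 0.085970
P(match) = 1 - 0.085970 = 0.914030

P ≈ 0.9140 ≈ 91.40%


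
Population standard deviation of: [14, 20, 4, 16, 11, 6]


Mean = 71/6
  (14-71/6)²=169/36
  (20-71/6)²=2401/36
  (4-71/6)²=2209/36
  (16-71/6)²=625/36
  (11-71/6)²=25/36
  (6-71/6)²=1225/36
Σ(x-μ)² = 1109/6
σ² = (1109/6)/6 = 1109/36

σ = √(1109/36) ≈ 5.5503


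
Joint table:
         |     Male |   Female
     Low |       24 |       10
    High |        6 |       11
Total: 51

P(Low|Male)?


P(Low|Male) = 24/(24+6) = 24/30 = 4/5

P = 4/5 ≈ 80.00%


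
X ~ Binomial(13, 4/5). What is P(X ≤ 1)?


P(X ≤ 1) = Σ P(X=i) for i=0..1
P(X=0) = 1/1220703125
P(X=1) = 52/1220703125
Sum = 53/1220703125

P(X ≤ 1) = 53/1220703125 ≈ 0.00%


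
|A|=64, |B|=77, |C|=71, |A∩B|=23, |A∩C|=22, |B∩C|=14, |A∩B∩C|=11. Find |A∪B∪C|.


|A∪B∪C| = 64+77+71-23-22-14+11 = 164

|A∪B∪C| = 164


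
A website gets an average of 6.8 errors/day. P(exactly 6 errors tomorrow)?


Poisson(λ=6.8): P(X=6) = e^(-λ)×λ^k/k!
= e^(-6.8) × 6.8^6 / 6!
≈ 0.001113775148 × 98867.482624 / 720 ≈ 0.152939

P(X=6) ≈ 0.152939 ≈ 15.29%


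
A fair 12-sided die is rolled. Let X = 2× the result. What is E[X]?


E[die] = (1+12)/2 = 13/2
E[X] = 2 × 13/2 = 13

E[X] = 13


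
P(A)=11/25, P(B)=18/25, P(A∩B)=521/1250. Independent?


P(A)×P(B) = 198/625
P(A∩B) = 521/1250
Not equal → NOT independent

No, not independent


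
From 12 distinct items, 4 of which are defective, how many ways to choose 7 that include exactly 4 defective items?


Choose 4 of the 4 defective items and 3 of the other 8 items:
C(4,4)×C(8,3) = 1×56 = 56

56


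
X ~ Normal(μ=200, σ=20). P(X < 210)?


z = (210-200)/20 = 0.5
P(Z < 0.5) = 0.6915

P(X < 210) ≈ 0.6915


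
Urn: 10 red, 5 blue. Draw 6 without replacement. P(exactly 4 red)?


Hypergeometric: C(10,4)×C(5,2)/C(15,6)
= 210×10/5005 = 60/143

P(X=4) = 60/143 ≈ 41.96%


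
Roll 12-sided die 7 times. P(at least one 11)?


P(no 11)^7 = (11/12)^7 = 19487171/35831808
P(≥1) = 1 - 19487171/35831808 = 16344637/35831808

P = 16344637/35831808 ≈ 45.61%


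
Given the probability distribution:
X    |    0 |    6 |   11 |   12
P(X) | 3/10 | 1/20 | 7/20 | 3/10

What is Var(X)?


E[X] = 31/4
E[X²] = 1747/20
Var(X) = E[X²] - (E[X])² = 1747/20 - 961/16 = 2183/80

Var(X) = 2183/80 ≈ 27.2875


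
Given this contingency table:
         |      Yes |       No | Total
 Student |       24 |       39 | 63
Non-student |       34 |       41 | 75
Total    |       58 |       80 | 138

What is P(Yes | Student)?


P(Yes | Student) = 24/(24+39) = 24/63 = 8/21

P(Yes|Student) = 8/21 ≈ 38.10%


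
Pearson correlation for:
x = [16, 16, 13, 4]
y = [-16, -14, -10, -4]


n=4, Σx=49, Σy=-44, Σxy=-626, Σx²=697, Σy²=568
r = (4×(-626) - 49×(-44))/√((4×697 - 49²)(4×568 - (-44)²))
= -348/√(387×336) = -348/√130032 ≈ -348/360.5995 ≈ -0.9651

r ≈ -0.9651


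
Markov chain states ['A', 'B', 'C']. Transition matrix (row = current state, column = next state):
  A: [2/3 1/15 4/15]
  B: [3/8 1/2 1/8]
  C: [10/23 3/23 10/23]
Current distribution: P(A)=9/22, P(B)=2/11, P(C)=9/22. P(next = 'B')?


P(next=B) = Σᵢ P(now=i)×P(i→B)
= 9/22×1/15 + 2/11×1/2 + 9/22×3/23
= 3/110 + 1/11 + 27/506 = 217/1265

P = 217/1265 ≈ 0.1715


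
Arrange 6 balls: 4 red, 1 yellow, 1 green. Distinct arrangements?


6!/(4!×1!×1!) = 30

30


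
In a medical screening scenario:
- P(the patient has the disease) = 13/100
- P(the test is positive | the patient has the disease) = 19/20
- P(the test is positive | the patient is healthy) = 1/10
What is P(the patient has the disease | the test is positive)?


Using Bayes' theorem:
P(A|B) = P(B|A)·P(A) / P(B)

P(the test is positive) = 19/20 × 13/100 + 1/10 × 87/100
= 247/2000 + 87/1000 = 421/2000

P(the patient has the disease|the test is positive) = (247/2000) / (421/2000) = 247/421

P(the patient has the disease|the test is positive) = 247/421 ≈ 58.67%


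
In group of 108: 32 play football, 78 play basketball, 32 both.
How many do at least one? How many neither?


|A∪B| = 32+78-32 = 78
Neither = 108-78 = 30

At least one: 78; Neither: 30


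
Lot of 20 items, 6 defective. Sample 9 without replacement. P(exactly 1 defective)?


Hypergeometric: C(6,1)×C(14,8)/C(20,9)
= 6×3003/167960 = 693/6460

P(X=1) = 693/6460 ≈ 10.73%


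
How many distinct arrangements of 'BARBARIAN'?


Letters: 9, freq: {'B': 2, 'A': 3, 'R': 2, 'I': 1, 'N': 1}
9!/(2!×3!×2!×1!×1!) = 362880/24 = 15120

15120


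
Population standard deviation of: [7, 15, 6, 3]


Mean = 31/4
  (7-31/4)²=9/16
  (15-31/4)²=841/16
  (6-31/4)²=49/16
  (3-31/4)²=361/16
Σ(x-μ)² = 315/4
σ² = (315/4)/4 = 315/16

σ = √(315/16) ≈ 4.4371


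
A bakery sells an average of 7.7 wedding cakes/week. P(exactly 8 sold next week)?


Poisson(λ=7.7): P(X=8) = e^(-λ)×λ^k/k!
= e^(-7.7) × 7.7^8 / 8!
≈ 0.0004528271829 × 12357362.9155 / 40320 ≈ 0.138783

P(X=8) ≈ 0.138783 ≈ 13.88%


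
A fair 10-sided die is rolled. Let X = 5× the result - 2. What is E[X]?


E[die] = (1+10)/2 = 11/2
E[X] = 5×11/2 - 2 = 51/2

E[X] = 51/2


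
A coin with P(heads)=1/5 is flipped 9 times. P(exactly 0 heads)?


Binomial: P(X=0) = C(9,0)×p^0×(1-p)^9
= 1 × 1 × 262144/1953125 = 262144/1953125

P(X=0) = 262144/1953125 ≈ 13.42%


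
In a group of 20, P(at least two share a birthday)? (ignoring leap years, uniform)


P(all different) = Π(365-i)/365 for i=0..19
= 0.588562
P(match) = 1 - 0.588562 = 0.411438

P ≈ 0.4114 ≈ 41.14%


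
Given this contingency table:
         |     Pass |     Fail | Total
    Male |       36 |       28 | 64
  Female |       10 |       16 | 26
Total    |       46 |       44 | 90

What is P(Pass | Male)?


P(Pass | Male) = 36/(36+28) = 36/64 = 9/16

P(Pass|Male) = 9/16 ≈ 56.25%


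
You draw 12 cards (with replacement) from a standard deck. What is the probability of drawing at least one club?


P(not a club) = 39/52 = 3/4
P(none in 12 draws) = (3/4)^12 = 531441/16777216
P(≥1 club) = 1 - 531441/16777216 = 16245775/16777216

P = 16245775/16777216 ≈ 96.83%


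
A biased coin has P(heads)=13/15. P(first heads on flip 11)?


Geometric: P(X=11) = (1-p)^(k-1)×p = (2/15)^10×13/15 = 13312/8649755859375

P(X=11) = 13312/8649755859375 ≈ 0.00%


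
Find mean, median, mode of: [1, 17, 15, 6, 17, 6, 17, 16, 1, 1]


Sorted: [1, 1, 1, 6, 6, 15, 16, 17, 17, 17]
Mean = 97/10
Median = 21/2
Freq: {1: 3, 17: 3, 15: 1, 6: 2, 16: 1}
Mode: [1, 17]

Mean=97/10, Median=21/2, Mode=[1, 17]


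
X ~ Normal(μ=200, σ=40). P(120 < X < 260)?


z₁=(120-200)/40=-2.0, z₂=(260-200)/40=1.5
P = Φ(1.5) - Φ(-2.0) = 0.933193 - 0.022750 = 0.910443 ≈ 0.9104

P(120 < X < 260) ≈ 0.9104


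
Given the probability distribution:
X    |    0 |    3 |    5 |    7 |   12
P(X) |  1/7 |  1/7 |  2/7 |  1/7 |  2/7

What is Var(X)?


E[X] = 44/7
E[X²] = 396/7
Var(X) = E[X²] - (E[X])² = 396/7 - 1936/49 = 836/49

Var(X) = 836/49 ≈ 17.0612


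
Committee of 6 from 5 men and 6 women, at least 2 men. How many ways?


Count by #men:
  2M,4W: C(5,2)×C(6,4)=150
  3M,3W: C(5,3)×C(6,3)=200
  4M,2W: C(5,4)×C(6,2)=75
  5M,1W: C(5,5)×C(6,1)=6
Total = 431

431


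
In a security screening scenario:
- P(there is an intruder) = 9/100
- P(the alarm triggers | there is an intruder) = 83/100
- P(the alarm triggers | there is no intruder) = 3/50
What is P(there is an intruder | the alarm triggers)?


Using Bayes' theorem:
P(A|B) = P(B|A)·P(A) / P(B)

P(the alarm triggers) = 83/100 × 9/100 + 3/50 × 91/100
= 747/10000 + 273/5000 = 1293/10000

P(there is an intruder|the alarm triggers) = (747/10000) / (1293/10000) = 249/431

P(there is an intruder|the alarm triggers) = 249/431 ≈ 57.77%


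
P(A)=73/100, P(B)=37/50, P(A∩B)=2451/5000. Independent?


P(A)×P(B) = 2701/5000
P(A∩B) = 2451/5000
Not equal → NOT independent

No, not independent


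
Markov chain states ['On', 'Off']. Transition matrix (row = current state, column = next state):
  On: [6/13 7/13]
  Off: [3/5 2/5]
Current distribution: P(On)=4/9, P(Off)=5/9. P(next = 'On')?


P(next=On) = Σᵢ P(now=i)×P(i→On)
= 4/9×6/13 + 5/9×3/5
= 8/39 + 1/3 = 7/13

P = 7/13 ≈ 0.5385


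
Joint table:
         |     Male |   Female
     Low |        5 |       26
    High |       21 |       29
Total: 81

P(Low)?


P(Low) = (5+26)/81 = 31/81

P(Low) = 31/81 ≈ 38.27%


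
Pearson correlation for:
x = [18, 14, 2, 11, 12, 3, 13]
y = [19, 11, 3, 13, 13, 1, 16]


n=7, Σx=73, Σy=76, Σxy=1012, Σx²=967, Σy²=1086
r = (7×1012 - 73×76)/√((7×967 - 73²)(7×1086 - 76²))
= 1536/√(1440×1826) = 1536/√2629440 ≈ 1536/1621.5548 ≈ 0.9472

r ≈ 0.9472


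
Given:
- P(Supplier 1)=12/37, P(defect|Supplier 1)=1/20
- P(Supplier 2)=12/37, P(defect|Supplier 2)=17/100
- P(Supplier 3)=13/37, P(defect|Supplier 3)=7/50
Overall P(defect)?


P(B) = Σ P(B|Aᵢ)×P(Aᵢ)
  1/20×12/37 = 3/185
  17/100×12/37 = 51/925
  7/50×13/37 = 91/1850
Sum = 223/1850

P(defect) = 223/1850 ≈ 12.05%


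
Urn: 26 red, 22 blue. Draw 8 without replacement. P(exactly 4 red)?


Hypergeometric: C(26,4)×C(22,4)/C(48,8)
= 14950×7315/377348994 = 216125/745749

P(X=4) = 216125/745749 ≈ 28.98%


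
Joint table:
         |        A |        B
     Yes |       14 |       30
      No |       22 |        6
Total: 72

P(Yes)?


P(Yes) = (14+30)/72 = 44/72 = 11/18

P(Yes) = 11/18 ≈ 61.11%


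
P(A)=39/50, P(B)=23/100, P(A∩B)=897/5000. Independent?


P(A)×P(B) = 897/5000
P(A∩B) = 897/5000
Equal ✓ → Independent

Yes, independent


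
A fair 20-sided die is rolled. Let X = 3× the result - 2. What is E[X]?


E[die] = (1+20)/2 = 21/2
E[X] = 3×21/2 - 2 = 59/2

E[X] = 59/2


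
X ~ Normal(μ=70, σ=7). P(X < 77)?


z = (77-70)/7 = 1.0
P(Z < 1.0) = 0.8413

P(X < 77) ≈ 0.8413


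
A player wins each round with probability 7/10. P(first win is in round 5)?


Geometric: P(X=5) = (1-p)^(k-1)×p = (3/10)^4×7/10 = 567/100000

P(X=5) = 567/100000 ≈ 0.57%


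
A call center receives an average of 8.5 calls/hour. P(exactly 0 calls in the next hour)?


Poisson(λ=8.5): P(X=0) = e^(-λ)×λ^k/k!
= e^(-8.5) × 8.5^0 / 0!
≈ 0.000203468369 × 1 / 1 ≈ 0.000203

P(X=0) ≈ 0.000203 ≈ 0.02%


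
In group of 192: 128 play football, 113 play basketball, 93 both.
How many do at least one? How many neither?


|A∪B| = 128+113-93 = 148
Neither = 192-148 = 44

At least one: 148; Neither: 44


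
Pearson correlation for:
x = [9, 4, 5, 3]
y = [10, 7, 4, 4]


n=4, Σx=21, Σy=25, Σxy=150, Σx²=131, Σy²=181
r = (4×150 - 21×25)/√((4×131 - 21²)(4×181 - 25²))
= 75/√(83×99) = 75/√8217 ≈ 75/90.6477 ≈ 0.8274

r ≈ 0.8274


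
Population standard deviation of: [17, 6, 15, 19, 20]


Mean = 77/5
  (17-77/5)²=64/25
  (6-77/5)²=2209/25
  (15-77/5)²=4/25
  (19-77/5)²=324/25
  (20-77/5)²=529/25
Σ(x-μ)² = 626/5
σ² = (626/5)/5 = 626/25

σ = √(626/25) ≈ 5.0040


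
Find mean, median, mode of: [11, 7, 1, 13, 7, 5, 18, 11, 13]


Sorted: [1, 5, 7, 7, 11, 11, 13, 13, 18]
Mean = 86/9
Median = 11
Freq: {11: 2, 7: 2, 1: 1, 13: 2, 5: 1, 18: 1}
Mode: [7, 11, 13]

Mean=86/9, Median=11, Mode=[7, 11, 13]


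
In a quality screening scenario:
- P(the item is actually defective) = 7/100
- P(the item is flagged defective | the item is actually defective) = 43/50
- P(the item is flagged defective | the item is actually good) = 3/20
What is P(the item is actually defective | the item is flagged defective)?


Using Bayes' theorem:
P(A|B) = P(B|A)·P(A) / P(B)

P(the item is flagged defective) = 43/50 × 7/100 + 3/20 × 93/100
= 301/5000 + 279/2000 = 1997/10000

P(the item is actually defective|the item is flagged defective) = (301/5000) / (1997/10000) = 602/1997

P(the item is actually defective|the item is flagged defective) = 602/1997 ≈ 30.15%


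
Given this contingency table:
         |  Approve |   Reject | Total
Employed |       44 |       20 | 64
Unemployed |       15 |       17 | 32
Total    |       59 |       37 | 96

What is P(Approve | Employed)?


P(Approve | Employed) = 44/(44+20) = 44/64 = 11/16

P(Approve|Employed) = 11/16 ≈ 68.75%


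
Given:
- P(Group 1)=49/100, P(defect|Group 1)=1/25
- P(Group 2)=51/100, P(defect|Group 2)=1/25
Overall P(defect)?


P(B) = Σ P(B|Aᵢ)×P(Aᵢ)
  1/25×49/100 = 49/2500
  1/25×51/100 = 51/2500
Sum = 1/25

P(defect) = 1/25 ≈ 4.00%


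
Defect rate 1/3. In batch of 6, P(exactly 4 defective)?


Binomial: P(X=4) = C(6,4)×p^4×(1-p)^2
= 15 × 1/81 × 4/9 = 20/243

P(X=4) = 20/243 ≈ 8.23%


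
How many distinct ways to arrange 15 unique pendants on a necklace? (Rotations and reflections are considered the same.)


Free circular arrangements: rotations and reflections both identified.
(n-1)!/2 = 14!/2 = 87178291200/2 = 43589145600

43589145600


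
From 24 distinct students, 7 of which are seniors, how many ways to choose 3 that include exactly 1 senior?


Choose 1 of the 7 seniors and 2 of the other 17 students:
C(7,1)×C(17,2) = 7×136 = 952

952


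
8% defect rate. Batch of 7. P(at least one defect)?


P(all good) = (23/25)^7 = 3404825447/6103515625
P(≥1 defect) = 2698690178/6103515625

P = 2698690178/6103515625 ≈ 44.22%


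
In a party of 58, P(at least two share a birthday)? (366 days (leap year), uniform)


P(all different) = Π(366-i)/366 for i=0..57
= 0.008451
P(match) = 1 - 0.008451 = 0.991549

P ≈ 0.9915 ≈ 99.15%


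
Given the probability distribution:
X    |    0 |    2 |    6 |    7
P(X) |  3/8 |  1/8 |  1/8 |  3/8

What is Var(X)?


E[X] = 29/8
E[X²] = 187/8
Var(X) = E[X²] - (E[X])² = 187/8 - 841/64 = 655/64

Var(X) = 655/64 ≈ 10.2344


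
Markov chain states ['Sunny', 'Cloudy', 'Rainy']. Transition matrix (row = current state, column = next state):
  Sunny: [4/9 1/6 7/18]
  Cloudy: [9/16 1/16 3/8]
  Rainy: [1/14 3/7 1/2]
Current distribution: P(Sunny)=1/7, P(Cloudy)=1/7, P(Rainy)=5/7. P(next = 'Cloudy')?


P(next=Cloudy) = Σᵢ P(now=i)×P(i→Cloudy)
= 1/7×1/6 + 1/7×1/16 + 5/7×3/7
= 1/42 + 1/112 + 15/49 = 797/2352

P = 797/2352 ≈ 0.3389


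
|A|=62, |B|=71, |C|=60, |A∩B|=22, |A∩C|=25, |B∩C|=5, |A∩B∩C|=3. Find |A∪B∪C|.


|A∪B∪C| = 62+71+60-22-25-5+3 = 144

|A∪B∪C| = 144


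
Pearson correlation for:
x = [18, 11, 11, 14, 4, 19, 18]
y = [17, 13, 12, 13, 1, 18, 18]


n=7, Σx=95, Σy=92, Σxy=1433, Σx²=1463, Σy²=1420
r = (7×1433 - 95×92)/√((7×1463 - 95²)(7×1420 - 92²))
= 1291/√(1216×1476) = 1291/√1794816 ≈ 1291/1339.7074 ≈ 0.9636

r ≈ 0.9636


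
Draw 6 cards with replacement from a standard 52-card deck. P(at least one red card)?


P(not a red card) = 26/52 = 1/2
P(none in 6 draws) = (1/2)^6 = 1/64
P(≥1 red card) = 1 - 1/64 = 63/64

P = 63/64 ≈ 98.44%


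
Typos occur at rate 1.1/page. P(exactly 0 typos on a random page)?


Poisson(λ=1.1): P(X=0) = e^(-λ)×λ^k/k!
= e^(-1.1) × 1.1^0 / 0!
≈ 0.3328710837 × 1 / 1 ≈ 0.332871

P(X=0) ≈ 0.332871 ≈ 33.29%


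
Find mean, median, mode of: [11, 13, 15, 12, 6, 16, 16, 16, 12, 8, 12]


Sorted: [6, 8, 11, 12, 12, 12, 13, 15, 16, 16, 16]
Mean = 137/11
Median = 12
Freq: {11: 1, 13: 1, 15: 1, 12: 3, 6: 1, 16: 3, 8: 1}
Mode: [12, 16]

Mean=137/11, Median=12, Mode=[12, 16]


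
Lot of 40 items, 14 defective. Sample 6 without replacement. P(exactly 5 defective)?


Hypergeometric: C(14,5)×C(26,1)/C(40,6)
= 2002×26/3838380 = 143/10545

P(X=5) = 143/10545 ≈ 1.36%


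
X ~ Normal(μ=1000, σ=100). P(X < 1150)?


z = (1150-1000)/100 = 1.5
P(Z < 1.5) = 0.9332

P(X < 1150) ≈ 0.9332


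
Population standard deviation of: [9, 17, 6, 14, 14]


Mean = 60/5 = 12
  (9-12)²=9
  (17-12)²=25
  (6-12)²=36
  (14-12)²=4
  (14-12)²=4
Σ(x-μ)² = 78
σ² = 78/5

σ = √(78/5) ≈ 3.9497


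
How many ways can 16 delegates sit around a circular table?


Circular arrangements of 16 distinct objects: fix one position to break rotational symmetry.
(n-1)! = 15! = 1307674368000

1307674368000


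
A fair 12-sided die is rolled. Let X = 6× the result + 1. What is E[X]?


E[die] = (1+12)/2 = 13/2
E[X] = 6×13/2 + 1 = 40

E[X] = 40


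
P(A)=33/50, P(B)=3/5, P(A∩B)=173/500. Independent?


P(A)×P(B) = 99/250
P(A∩B) = 173/500
Not equal → NOT independent

No, not independent


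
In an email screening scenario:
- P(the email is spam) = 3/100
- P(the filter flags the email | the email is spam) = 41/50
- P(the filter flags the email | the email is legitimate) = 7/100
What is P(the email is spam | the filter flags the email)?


Using Bayes' theorem:
P(A|B) = P(B|A)·P(A) / P(B)

P(the filter flags the email) = 41/50 × 3/100 + 7/100 × 97/100
= 123/5000 + 679/10000 = 37/400

P(the email is spam|the filter flags the email) = (123/5000) / (37/400) = 246/925

P(the email is spam|the filter flags the email) = 246/925 ≈ 26.59%


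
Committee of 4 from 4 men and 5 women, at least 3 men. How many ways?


Count by #men:
  3M,1W: C(4,3)×C(5,1)=20
  4M,0W: C(4,4)×C(5,0)=1
Total = 21

21


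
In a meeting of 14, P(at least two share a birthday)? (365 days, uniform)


P(all different) = Π(365-i)/365 for i=0..13
= 0.776897
P(match) = 1 - 0.776897 = 0.223103

P ≈ 0.2231 ≈ 22.31%


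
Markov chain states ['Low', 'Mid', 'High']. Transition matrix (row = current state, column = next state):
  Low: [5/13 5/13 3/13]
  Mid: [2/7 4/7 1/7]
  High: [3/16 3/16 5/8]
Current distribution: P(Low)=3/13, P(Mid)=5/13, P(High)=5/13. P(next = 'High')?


P(next=High) = Σᵢ P(now=i)×P(i→High)
= 3/13×3/13 + 5/13×1/7 + 5/13×5/8
= 9/169 + 5/91 + 25/104 = 3299/9464

P = 3299/9464 ≈ 0.3486


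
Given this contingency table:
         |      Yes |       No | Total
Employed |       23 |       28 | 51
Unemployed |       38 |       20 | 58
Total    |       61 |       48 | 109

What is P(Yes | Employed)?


P(Yes | Employed) = 23/(23+28) = 23/51

P(Yes|Employed) = 23/51 ≈ 45.10%


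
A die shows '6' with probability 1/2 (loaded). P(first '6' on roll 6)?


Geometric: P(X=6) = (1-p)^(k-1)×p = (1/2)^5×1/2 = 1/64

P(X=6) = 1/64 ≈ 1.56%


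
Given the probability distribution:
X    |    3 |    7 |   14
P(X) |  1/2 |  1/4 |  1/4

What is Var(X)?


E[X] = 27/4
E[X²] = 263/4
Var(X) = E[X²] - (E[X])² = 263/4 - 729/16 = 323/16

Var(X) = 323/16 ≈ 20.1875


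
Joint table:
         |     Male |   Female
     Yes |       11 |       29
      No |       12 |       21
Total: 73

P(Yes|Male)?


P(Yes|Male) = 11/(11+12) = 11/23

P = 11/23 ≈ 47.83%


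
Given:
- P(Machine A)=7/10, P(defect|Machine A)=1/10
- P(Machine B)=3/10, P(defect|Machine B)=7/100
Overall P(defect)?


P(B) = Σ P(B|Aᵢ)×P(Aᵢ)
  1/10×7/10 = 7/100
  7/100×3/10 = 21/1000
Sum = 91/1000

P(defect) = 91/1000 ≈ 9.10%


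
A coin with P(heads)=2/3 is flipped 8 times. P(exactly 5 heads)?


Binomial: P(X=5) = C(8,5)×p^5×(1-p)^3
= 56 × 32/243 × 1/27 = 1792/6561

P(X=5) = 1792/6561 ≈ 27.31%


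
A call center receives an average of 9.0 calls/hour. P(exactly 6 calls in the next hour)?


Poisson(λ=9.0): P(X=6) = e^(-λ)×λ^k/k!
= e^(-9.0) × 9.0^6 / 6!
≈ 0.0001234098041 × 531441 / 720 ≈ 0.091090

P(X=6) ≈ 0.091090 ≈ 9.11%


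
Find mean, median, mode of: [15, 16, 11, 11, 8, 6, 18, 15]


Sorted: [6, 8, 11, 11, 15, 15, 16, 18]
Mean = 100/8 = 25/2
Median = 13
Freq: {15: 2, 16: 1, 11: 2, 8: 1, 6: 1, 18: 1}
Mode: [11, 15]

Mean=25/2, Median=13, Mode=[11, 15]


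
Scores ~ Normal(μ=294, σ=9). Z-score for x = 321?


z = (x - μ)/σ = (321 - 294)/9 = 3.0

z = 3.0


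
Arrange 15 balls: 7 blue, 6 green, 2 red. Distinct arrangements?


15!/(7!×6!×2!) = 180180

180180


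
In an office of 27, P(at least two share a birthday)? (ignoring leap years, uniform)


P(all different) = Π(365-i)/365 for i=0..26
= 0.373141
P(match) = 1 - 0.373141 = 0.626859

P ≈ 0.6269 ≈ 62.69%


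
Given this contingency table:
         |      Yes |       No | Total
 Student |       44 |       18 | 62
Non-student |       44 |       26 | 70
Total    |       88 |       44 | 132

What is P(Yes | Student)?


P(Yes | Student) = 44/(44+18) = 44/62 = 22/31

P(Yes|Student) = 22/31 ≈ 70.97%


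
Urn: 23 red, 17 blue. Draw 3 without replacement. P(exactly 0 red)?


Hypergeometric: C(23,0)×C(17,3)/C(40,3)
= 1×680/9880 = 17/247

P(X=0) = 17/247 ≈ 6.88%


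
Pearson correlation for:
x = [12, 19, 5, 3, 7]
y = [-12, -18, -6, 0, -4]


n=5, Σx=46, Σy=-40, Σxy=-544, Σx²=588, Σy²=520
r = (5×(-544) - 46×(-40))/√((5×588 - 46²)(5×520 - (-40)²))
= -880/√(824×1000) = -880/√824000 ≈ -880/907.7445 ≈ -0.9694

r ≈ -0.9694


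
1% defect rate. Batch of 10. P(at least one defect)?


P(all good) = (99/100)^10 = 90438207500880449001/100000000000000000000
P(≥1 defect) = 9561792499119550999/100000000000000000000

P = 9561792499119550999/100000000000000000000 ≈ 9.56%


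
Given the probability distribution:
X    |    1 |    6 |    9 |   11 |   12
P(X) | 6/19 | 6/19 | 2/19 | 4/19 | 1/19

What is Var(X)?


E[X] = 116/19
E[X²] = 1012/19
Var(X) = E[X²] - (E[X])² = 1012/19 - 13456/361 = 5772/361

Var(X) = 5772/361 ≈ 15.9889


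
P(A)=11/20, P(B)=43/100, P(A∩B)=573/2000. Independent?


P(A)×P(B) = 473/2000
P(A∩B) = 573/2000
Not equal → NOT independent

No, not independent


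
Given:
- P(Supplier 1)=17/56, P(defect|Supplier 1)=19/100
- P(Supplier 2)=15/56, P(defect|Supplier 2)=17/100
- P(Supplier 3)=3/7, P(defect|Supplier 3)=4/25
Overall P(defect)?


P(B) = Σ P(B|Aᵢ)×P(Aᵢ)
  19/100×17/56 = 323/5600
  17/100×15/56 = 51/1120
  4/25×3/7 = 12/175
Sum = 481/2800

P(defect) = 481/2800 ≈ 17.18%


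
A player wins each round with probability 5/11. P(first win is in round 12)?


Geometric: P(X=12) = (1-p)^(k-1)×p = (6/11)^11×5/11 = 1813985280/3138428376721

P(X=12) = 1813985280/3138428376721 ≈ 0.06%


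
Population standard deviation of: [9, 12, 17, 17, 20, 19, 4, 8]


Mean = 106/8 = 53/4
  (9-53/4)²=289/16
  (12-53/4)²=25/16
  (17-53/4)²=225/16
  (17-53/4)²=225/16
  (20-53/4)²=729/16
  (19-53/4)²=529/16
  (4-53/4)²=1369/16
  (8-53/4)²=441/16
Σ(x-μ)² = 479/2
σ² = (479/2)/8 = 479/16

σ = √(479/16) ≈ 5.4715


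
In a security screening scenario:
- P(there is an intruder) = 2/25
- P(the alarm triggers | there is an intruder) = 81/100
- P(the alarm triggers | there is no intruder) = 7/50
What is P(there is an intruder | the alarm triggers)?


Using Bayes' theorem:
P(A|B) = P(B|A)·P(A) / P(B)

P(the alarm triggers) = 81/100 × 2/25 + 7/50 × 23/25
= 81/1250 + 161/1250 = 121/625

P(there is an intruder|the alarm triggers) = (81/1250) / (121/625) = 81/242

P(there is an intruder|the alarm triggers) = 81/242 ≈ 33.47%


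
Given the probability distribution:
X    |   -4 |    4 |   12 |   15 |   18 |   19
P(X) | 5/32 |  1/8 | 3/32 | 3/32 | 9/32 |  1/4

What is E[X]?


E[X] = Σ x·P(X=x)
= (-4)×(5/32) + (4)×(1/8) + (12)×(3/32) + (15)×(3/32) + (18)×(9/32) + (19)×(1/4)
= 391/32

E[X] = 391/32


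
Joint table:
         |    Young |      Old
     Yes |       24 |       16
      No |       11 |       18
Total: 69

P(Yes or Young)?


P(Yes∨Young) = P(Yes) + P(Young) - P(Yes∧Young)
= (40 + 35 - 24)/69 = 51/69 = 17/23

P = 17/23 ≈ 73.91%


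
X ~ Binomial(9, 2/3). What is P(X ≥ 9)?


P(X ≥ 9) = Σ P(X=i) for i=9..9
P(X=9) = 512/19683
Sum = 512/19683

P(X ≥ 9) = 512/19683 ≈ 2.60%


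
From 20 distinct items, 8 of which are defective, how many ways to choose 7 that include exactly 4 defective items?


Choose 4 of the 8 defective items and 3 of the other 12 items:
C(8,4)×C(12,3) = 70×220 = 15400

15400


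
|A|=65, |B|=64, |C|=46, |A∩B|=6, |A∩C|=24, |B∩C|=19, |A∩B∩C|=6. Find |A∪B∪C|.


|A∪B∪C| = 65+64+46-6-24-19+6 = 132

|A∪B∪C| = 132


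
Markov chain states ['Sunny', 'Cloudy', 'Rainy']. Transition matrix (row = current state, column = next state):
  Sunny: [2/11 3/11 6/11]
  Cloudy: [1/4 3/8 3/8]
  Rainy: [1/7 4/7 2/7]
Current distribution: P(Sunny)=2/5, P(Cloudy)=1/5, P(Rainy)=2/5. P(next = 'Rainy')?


P(next=Rainy) = Σᵢ P(now=i)×P(i→Rainy)
= 2/5×6/11 + 1/5×3/8 + 2/5×2/7
= 12/55 + 3/40 + 4/35 = 251/616

P = 251/616 ≈ 0.4075


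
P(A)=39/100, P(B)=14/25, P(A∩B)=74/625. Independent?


P(A)×P(B) = 273/1250
P(A∩B) = 74/625
Not equal → NOT independent

No, not independent


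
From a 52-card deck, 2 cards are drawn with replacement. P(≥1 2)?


P(not a 2) = 48/52 = 12/13
P(none in 2 draws) = (12/13)^2 = 144/169
P(≥1 2) = 1 - 144/169 = 25/169

P = 25/169 ≈ 14.79%


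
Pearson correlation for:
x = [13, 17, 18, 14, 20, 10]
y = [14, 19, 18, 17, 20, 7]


n=6, Σx=92, Σy=95, Σxy=1537, Σx²=1478, Σy²=1619
r = (6×1537 - 92×95)/√((6×1478 - 92²)(6×1619 - 95²))
= 482/√(404×689) = 482/√278356 ≈ 482/527.5945 ≈ 0.9136

r ≈ 0.9136


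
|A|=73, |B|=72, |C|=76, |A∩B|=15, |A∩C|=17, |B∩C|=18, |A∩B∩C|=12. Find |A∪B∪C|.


|A∪B∪C| = 73+72+76-15-17-18+12 = 183

|A∪B∪C| = 183


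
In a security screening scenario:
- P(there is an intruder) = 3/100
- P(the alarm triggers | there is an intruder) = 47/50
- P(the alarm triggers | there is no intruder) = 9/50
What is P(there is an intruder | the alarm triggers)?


Using Bayes' theorem:
P(A|B) = P(B|A)·P(A) / P(B)

P(the alarm triggers) = 47/50 × 3/100 + 9/50 × 97/100
= 141/5000 + 873/5000 = 507/2500

P(there is an intruder|the alarm triggers) = (141/5000) / (507/2500) = 47/338

P(there is an intruder|the alarm triggers) = 47/338 ≈ 13.91%


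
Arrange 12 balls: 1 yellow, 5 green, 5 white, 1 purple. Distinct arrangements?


12!/(1!×5!×5!×1!) = 33264

33264


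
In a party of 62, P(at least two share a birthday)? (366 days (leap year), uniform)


P(all different) = Π(366-i)/366 for i=0..61
= 0.004156
P(match) = 1 - 0.004156 = 0.995844

P ≈ 0.9958 ≈ 99.58%


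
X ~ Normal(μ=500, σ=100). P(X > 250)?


z = (250-500)/100 = -2.5
P(X > 250) = 1 - P(Z ≤ -2.5) = 1 - 0.0062 = 0.9938

P(X > 250) ≈ 0.9938


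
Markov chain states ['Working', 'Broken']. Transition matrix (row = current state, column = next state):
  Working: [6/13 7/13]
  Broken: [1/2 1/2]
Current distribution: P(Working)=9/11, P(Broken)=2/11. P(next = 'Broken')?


P(next=Broken) = Σᵢ P(now=i)×P(i→Broken)
= 9/11×7/13 + 2/11×1/2
= 63/143 + 1/11 = 76/143

P = 76/143 ≈ 0.5315


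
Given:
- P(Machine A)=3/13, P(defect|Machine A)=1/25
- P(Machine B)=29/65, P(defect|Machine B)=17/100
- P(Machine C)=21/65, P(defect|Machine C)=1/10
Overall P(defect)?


P(B) = Σ P(B|Aᵢ)×P(Aᵢ)
  1/25×3/13 = 3/325
  17/100×29/65 = 493/6500
  1/10×21/65 = 21/650
Sum = 763/6500

P(defect) = 763/6500 ≈ 11.74%


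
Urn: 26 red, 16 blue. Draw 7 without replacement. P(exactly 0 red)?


Hypergeometric: C(26,0)×C(16,7)/C(42,7)
= 1×11440/26978328 = 110/259407

P(X=0) = 110/259407 ≈ 0.04%


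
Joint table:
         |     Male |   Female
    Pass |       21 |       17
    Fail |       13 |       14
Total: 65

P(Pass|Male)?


P(Pass|Male) = 21/(21+13) = 21/34

P = 21/34 ≈ 61.76%


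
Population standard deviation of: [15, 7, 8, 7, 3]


Mean = 40/5 = 8
  (15-8)²=49
  (7-8)²=1
  (8-8)²=0
  (7-8)²=1
  (3-8)²=25
Σ(x-μ)² = 76
σ² = 76/5

σ = √(76/5) ≈ 3.8987


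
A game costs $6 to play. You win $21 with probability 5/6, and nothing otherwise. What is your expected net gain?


E[gain] = (21-6)×5/6 + (-6)×1/6
= 25/2 - 1 = 23/2

Expected net gain = $23/2 ≈ $11.50


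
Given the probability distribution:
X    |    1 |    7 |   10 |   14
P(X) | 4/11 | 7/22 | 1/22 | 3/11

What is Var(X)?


E[X] = 151/22
E[X²] = 1627/22
Var(X) = E[X²] - (E[X])² = 1627/22 - 22801/484 = 12993/484

Var(X) = 12993/484 ≈ 26.8450
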